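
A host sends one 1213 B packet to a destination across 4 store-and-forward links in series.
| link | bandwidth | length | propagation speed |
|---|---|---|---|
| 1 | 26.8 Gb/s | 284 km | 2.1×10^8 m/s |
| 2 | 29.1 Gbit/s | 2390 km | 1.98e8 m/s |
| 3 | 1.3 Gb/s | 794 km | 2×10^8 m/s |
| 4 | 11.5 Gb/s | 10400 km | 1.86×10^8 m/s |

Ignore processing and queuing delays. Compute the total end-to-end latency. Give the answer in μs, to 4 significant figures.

73320 μs

L = 1213 × 8 = 9704 bits.
Transmission delays (L/R per hop): 0.36209, 0.333471, 7.46462, 0.843826 μs; sum = 9.004 μs.
Propagation delays (d/s per hop): 1352.38, 12070.7, 3970, 55914 μs; sum = 73307.1 μs.
End-to-end = 73320 μs.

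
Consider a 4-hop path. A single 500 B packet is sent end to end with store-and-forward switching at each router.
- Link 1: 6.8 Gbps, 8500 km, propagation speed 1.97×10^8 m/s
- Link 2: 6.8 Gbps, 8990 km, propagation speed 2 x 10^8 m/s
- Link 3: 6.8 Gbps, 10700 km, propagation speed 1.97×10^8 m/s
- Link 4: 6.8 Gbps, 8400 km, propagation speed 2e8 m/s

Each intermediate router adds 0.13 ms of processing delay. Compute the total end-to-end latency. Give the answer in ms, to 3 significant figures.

185 ms

L = 500 × 8 = 4000 bits.
Transmission delay per hop = L/R = 4000/6800000000 = 0.000588235 ms; 4 hops → 0.00235294 ms.
Propagation delays (d/s per hop): 43.1472, 44.95, 54.3147, 42 ms; sum = 184.412 ms.
Processing at 3 router(s): 3 × 0.13 ms = 0.39 ms.
End-to-end = 185 ms.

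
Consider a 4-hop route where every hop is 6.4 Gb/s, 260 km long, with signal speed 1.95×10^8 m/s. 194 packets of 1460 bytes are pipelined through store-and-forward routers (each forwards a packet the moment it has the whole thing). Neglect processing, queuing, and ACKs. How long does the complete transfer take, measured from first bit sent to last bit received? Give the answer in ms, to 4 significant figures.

5.693 ms

Per-hop transmission t_tx = L/R = 11680/6400000000 = 0.001825 ms.
Per-hop propagation t_prop = 260000/195000000 = 1.33333 ms.
Pipeline fill: first packet needs 4·t_tx to clear all hops; remaining 193 packets each add one t_tx.
Total = (4+194-1)·t_tx + 4·t_prop = 197·0.001825 + 4·1.33333 = 5.693 ms.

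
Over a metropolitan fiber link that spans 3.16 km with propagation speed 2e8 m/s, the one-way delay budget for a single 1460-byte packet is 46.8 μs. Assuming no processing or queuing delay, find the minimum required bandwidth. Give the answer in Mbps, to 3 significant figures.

L = 11680 bits.
Propagation delay = 3160 / 200000000 = 15.8 μs.
Transmission budget = 46.8 − 15.8 = 31 μs.
R ≥ L / t_tx = 11680 bits / 3.1e-05 s = 377 Mbps.

377 Mbps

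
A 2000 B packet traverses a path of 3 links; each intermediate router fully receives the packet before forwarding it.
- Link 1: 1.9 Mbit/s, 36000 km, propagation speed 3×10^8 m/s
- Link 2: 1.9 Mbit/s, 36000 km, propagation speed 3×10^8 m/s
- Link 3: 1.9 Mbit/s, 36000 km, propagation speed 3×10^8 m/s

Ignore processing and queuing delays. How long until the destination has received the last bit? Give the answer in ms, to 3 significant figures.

L = 2000 × 8 = 16000 bits.
Transmission delay per hop = L/R = 16000/1900000 = 8.42105 ms; 3 hops → 25.2632 ms.
Propagation delays (d/s per hop): 120, 120, 120 ms; sum = 360 ms.
End-to-end = 385 ms.

385 ms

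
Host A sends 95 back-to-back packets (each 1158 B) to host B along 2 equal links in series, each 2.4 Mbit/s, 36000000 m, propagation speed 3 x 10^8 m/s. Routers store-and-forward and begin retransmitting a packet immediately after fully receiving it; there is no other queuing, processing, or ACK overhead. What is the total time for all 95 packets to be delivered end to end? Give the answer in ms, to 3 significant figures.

Per-hop transmission t_tx = L/R = 9264/2400000 = 3.86 ms.
Per-hop propagation t_prop = 36000000/300000000 = 120 ms.
Pipeline fill: first packet needs 2·t_tx to clear all hops; remaining 94 packets each add one t_tx.
Total = (2+95-1)·t_tx + 2·t_prop = 96·3.86 + 2·120 = 611 ms.

611 ms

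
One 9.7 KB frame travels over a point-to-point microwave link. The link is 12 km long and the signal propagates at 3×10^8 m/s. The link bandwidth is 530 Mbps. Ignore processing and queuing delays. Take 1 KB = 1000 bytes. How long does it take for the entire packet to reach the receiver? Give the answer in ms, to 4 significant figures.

0.1864 ms

L = 77600 bits.
Transmission delay = L/R = 77600 / 530000000 = 0.146415 ms.
Propagation delay = d/s = 12000 m / 300000000 m/s = 0.04 ms.
Total = 0.1864 ms.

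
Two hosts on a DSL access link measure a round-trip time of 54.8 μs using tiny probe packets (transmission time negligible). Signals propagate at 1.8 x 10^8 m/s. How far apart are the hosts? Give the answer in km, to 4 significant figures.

One-way propagation = RTT/2 = 27.4 μs.
d = s × t = 180000000 × 2.74e-05 = 4.932 km.

4.932 km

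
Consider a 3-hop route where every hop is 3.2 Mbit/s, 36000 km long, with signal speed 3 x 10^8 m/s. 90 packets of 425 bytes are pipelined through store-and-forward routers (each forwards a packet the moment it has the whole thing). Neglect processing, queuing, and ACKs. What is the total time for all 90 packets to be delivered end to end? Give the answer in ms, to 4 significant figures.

457.8 ms

Per-hop transmission t_tx = L/R = 3400/3200000 = 1.0625 ms.
Per-hop propagation t_prop = 36000000/300000000 = 120 ms.
Pipeline fill: first packet needs 3·t_tx to clear all hops; remaining 89 packets each add one t_tx.
Total = (3+90-1)·t_tx + 3·t_prop = 92·1.0625 + 3·120 = 457.8 ms.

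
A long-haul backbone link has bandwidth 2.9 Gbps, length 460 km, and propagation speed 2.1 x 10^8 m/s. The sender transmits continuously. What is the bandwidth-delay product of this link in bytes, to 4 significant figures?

Propagation delay = 460000 / 210000000 = 0.00219048 s.
BDP = R × t_prop = 2900000000 × 0.00219048 = 6352380 bits.
In bytes: 6352380/8 = 794000 bytes.

794000 bytes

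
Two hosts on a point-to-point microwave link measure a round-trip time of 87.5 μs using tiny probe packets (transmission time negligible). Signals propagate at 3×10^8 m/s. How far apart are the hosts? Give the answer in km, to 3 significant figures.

One-way propagation = RTT/2 = 43.75 μs.
d = s × t = 300000000 × 4.375e-05 = 13.1 km.

13.1 km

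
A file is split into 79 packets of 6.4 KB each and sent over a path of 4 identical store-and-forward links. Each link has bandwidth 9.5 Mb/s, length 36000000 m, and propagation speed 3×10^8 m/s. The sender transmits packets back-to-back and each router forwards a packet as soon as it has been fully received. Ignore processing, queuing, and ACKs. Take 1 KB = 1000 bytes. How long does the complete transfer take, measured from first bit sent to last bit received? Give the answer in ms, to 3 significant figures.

Per-hop transmission t_tx = L/R = 51200/9500000 = 5.38947 ms.
Per-hop propagation t_prop = 36000000/300000000 = 120 ms.
Pipeline fill: first packet needs 4·t_tx to clear all hops; remaining 78 packets each add one t_tx.
Total = (4+79-1)·t_tx + 4·t_prop = 82·5.38947 + 4·120 = 922 ms.

922 ms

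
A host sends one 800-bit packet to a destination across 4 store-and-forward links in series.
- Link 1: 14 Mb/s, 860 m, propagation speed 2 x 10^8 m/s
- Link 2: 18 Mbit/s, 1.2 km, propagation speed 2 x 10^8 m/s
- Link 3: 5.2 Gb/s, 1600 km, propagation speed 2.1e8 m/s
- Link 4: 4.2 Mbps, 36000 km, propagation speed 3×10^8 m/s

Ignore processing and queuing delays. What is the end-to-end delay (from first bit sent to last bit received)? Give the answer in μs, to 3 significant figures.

Transmission delays (L/R per hop): 57.1429, 44.4444, 0.153846, 190.476 μs; sum = 292.217 μs.
Propagation delays (d/s per hop): 4.3, 6, 7619.05, 120000 μs; sum = 127629 μs.
End-to-end = 128000 μs.

128000 μs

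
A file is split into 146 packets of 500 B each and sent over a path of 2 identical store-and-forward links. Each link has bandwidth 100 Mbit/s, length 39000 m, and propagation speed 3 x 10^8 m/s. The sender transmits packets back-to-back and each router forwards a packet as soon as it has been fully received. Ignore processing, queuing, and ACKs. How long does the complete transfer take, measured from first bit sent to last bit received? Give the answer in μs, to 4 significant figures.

Per-hop transmission t_tx = L/R = 4000/100000000 = 40 μs.
Per-hop propagation t_prop = 39000/300000000 = 130 μs.
Pipeline fill: first packet needs 2·t_tx to clear all hops; remaining 145 packets each add one t_tx.
Total = (2+146-1)·t_tx + 2·t_prop = 147·40 + 2·130 = 6140 μs.

6140 μs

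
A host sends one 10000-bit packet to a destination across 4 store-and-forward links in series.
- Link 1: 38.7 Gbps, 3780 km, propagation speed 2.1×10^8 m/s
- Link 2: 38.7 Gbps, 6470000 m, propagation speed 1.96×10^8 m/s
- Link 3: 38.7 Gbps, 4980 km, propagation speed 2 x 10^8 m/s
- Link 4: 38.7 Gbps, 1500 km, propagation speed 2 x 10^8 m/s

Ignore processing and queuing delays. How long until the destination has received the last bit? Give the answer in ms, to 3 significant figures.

Transmission delay per hop = L/R = 10000/38700000000 = 0.000258398 ms; 4 hops → 0.00103359 ms.
Propagation delays (d/s per hop): 18, 33.0102, 24.9, 7.5 ms; sum = 83.4102 ms.
End-to-end = 83.4 ms.

83.4 ms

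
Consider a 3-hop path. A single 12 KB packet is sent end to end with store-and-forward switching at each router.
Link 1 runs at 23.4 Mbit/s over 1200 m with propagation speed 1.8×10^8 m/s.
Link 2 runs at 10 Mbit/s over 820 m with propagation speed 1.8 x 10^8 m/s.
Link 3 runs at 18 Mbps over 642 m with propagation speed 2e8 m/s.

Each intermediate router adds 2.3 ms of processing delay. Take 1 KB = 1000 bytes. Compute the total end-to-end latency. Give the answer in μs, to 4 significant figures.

23650 μs

L = 96000 bits.
Transmission delays (L/R per hop): 4102.56, 9600, 5333.33 μs; sum = 19035.9 μs.
Propagation delays (d/s per hop): 6.66667, 4.55556, 3.21 μs; sum = 14.4322 μs.
Processing at 2 router(s): 2 × 2.3 ms = 4600 μs.
End-to-end = 23650 μs.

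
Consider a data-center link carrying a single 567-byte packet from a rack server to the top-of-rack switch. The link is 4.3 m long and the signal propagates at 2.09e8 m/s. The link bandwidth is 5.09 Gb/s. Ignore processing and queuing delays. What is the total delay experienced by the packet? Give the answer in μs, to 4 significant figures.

0.9117 μs

L = 567 × 8 = 4536 bits.
Transmission delay = L/R = 4536 / 5090000000 = 0.891159 μs.
Propagation delay = d/s = 4.3 m / 209000000 m/s = 0.0205742 μs.
Total = 0.9117 μs.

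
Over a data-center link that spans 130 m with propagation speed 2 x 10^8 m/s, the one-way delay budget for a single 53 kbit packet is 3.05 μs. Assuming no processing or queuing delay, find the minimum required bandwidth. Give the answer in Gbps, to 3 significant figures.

22.1 Gbps

Propagation delay = 130 / 200000000 = 0.65 μs.
Transmission budget = 3.05 − 0.65 = 2.4 μs.
R ≥ L / t_tx = 53000 bits / 2.4e-06 s = 22.1 Gbps.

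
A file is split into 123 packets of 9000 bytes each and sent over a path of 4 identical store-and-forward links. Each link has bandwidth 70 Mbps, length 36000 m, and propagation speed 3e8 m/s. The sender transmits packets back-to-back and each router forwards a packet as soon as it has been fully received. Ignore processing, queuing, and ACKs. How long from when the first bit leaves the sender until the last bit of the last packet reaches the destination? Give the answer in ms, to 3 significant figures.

Per-hop transmission t_tx = L/R = 72000/70000000 = 1.02857 ms.
Per-hop propagation t_prop = 36000/300000000 = 0.12 ms.
Pipeline fill: first packet needs 4·t_tx to clear all hops; remaining 122 packets each add one t_tx.
Total = (4+123-1)·t_tx + 4·t_prop = 126·1.02857 + 4·0.12 = 130 ms.

130 ms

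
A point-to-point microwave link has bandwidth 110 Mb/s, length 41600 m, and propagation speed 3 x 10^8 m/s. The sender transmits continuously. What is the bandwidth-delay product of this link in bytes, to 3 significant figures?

Propagation delay = 41600 / 300000000 = 0.000138667 s.
BDP = R × t_prop = 110000000 × 0.000138667 = 15253.3 bits.
In bytes: 15253.3/8 = 1910 bytes.

1910 bytes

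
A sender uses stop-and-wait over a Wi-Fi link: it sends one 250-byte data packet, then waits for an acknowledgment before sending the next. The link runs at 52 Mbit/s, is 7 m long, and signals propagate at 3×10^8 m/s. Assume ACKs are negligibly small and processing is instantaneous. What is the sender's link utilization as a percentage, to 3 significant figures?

t_tx = L/R = 2000/52000000 = 3.84615e-05 s.
t_prop = 7/300000000 = 2.33333e-08 s; RTT = 4.66667e-08 s.
Cycle = t_tx + RTT = 3.85082e-05 s.
Utilization = t_tx / cycle = 3.84615e-05/3.85082e-05 = 99.9 %.

99.9 %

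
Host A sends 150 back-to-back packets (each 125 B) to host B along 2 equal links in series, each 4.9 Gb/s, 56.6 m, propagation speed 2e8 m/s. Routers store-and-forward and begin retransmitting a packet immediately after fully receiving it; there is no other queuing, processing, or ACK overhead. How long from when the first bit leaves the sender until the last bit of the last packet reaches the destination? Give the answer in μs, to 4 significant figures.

31.38 μs

Per-hop transmission t_tx = L/R = 1000/4900000000 = 0.204082 μs.
Per-hop propagation t_prop = 56.6/200000000 = 0.283 μs.
Pipeline fill: first packet needs 2·t_tx to clear all hops; remaining 149 packets each add one t_tx.
Total = (2+150-1)·t_tx + 2·t_prop = 151·0.204082 + 2·0.283 = 31.38 μs.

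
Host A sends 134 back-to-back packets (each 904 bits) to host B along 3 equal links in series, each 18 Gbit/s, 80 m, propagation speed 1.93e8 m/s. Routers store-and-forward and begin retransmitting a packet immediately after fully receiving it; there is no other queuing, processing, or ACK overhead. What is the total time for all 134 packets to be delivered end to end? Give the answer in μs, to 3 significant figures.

8.07 μs

Per-hop transmission t_tx = L/R = 904/18000000000 = 0.0502222 μs.
Per-hop propagation t_prop = 80/193000000 = 0.414508 μs.
Pipeline fill: first packet needs 3·t_tx to clear all hops; remaining 133 packets each add one t_tx.
Total = (3+134-1)·t_tx + 3·t_prop = 136·0.0502222 + 3·0.414508 = 8.07 μs.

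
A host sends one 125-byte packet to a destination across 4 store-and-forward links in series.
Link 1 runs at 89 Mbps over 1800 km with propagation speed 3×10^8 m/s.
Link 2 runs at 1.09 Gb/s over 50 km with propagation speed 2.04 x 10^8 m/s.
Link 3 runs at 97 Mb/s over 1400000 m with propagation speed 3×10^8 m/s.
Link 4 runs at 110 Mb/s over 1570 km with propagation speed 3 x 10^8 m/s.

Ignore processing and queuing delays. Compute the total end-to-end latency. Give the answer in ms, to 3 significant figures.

L = 125 × 8 = 1000 bits.
Transmission delays (L/R per hop): 0.011236, 0.000917431, 0.0103093, 0.00909091 ms; sum = 0.0315536 ms.
Propagation delays (d/s per hop): 6, 0.245098, 4.66667, 5.23333 ms; sum = 16.1451 ms.
End-to-end = 16.2 ms.

16.2 ms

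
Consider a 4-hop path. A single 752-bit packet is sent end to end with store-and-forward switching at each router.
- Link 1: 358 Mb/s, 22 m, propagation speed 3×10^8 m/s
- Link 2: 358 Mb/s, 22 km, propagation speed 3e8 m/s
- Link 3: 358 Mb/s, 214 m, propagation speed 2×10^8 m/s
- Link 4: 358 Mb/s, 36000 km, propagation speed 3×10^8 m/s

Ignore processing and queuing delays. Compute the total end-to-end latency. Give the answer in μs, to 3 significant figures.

Transmission delay per hop = L/R = 752/358000000 = 2.10056 μs; 4 hops → 8.40223 μs.
Propagation delays (d/s per hop): 0.0733333, 73.3333, 1.07, 120000 μs; sum = 120074 μs.
End-to-end = 120000 μs.

120000 μs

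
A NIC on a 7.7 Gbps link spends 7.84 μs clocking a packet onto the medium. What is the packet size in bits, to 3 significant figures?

L = R × t_tx = 7700000000 b/s × 7.84e-06 s = 60368 bits.

60400 bits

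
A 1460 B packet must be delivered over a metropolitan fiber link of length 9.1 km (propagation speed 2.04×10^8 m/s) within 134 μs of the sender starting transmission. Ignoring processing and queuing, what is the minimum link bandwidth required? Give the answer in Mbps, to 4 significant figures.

L = 11680 bits.
Propagation delay = 9100 / 204000000 = 44.6078 μs.
Transmission budget = 134 − 44.6078 = 89.3922 μs.
R ≥ L / t_tx = 11680 bits / 8.93922e-05 s = 130.7 Mbps.

130.7 Mbps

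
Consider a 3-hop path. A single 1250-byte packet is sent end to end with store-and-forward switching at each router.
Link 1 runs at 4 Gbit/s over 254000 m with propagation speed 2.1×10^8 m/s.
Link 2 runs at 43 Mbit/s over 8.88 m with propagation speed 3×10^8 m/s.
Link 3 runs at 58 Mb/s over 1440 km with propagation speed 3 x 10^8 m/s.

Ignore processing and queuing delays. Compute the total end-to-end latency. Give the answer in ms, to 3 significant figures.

L = 1250 × 8 = 10000 bits.
Transmission delays (L/R per hop): 0.0025, 0.232558, 0.172414 ms; sum = 0.407472 ms.
Propagation delays (d/s per hop): 1.20952, 2.96e-05, 4.8 ms; sum = 6.00955 ms.
End-to-end = 6.42 ms.

6.42 ms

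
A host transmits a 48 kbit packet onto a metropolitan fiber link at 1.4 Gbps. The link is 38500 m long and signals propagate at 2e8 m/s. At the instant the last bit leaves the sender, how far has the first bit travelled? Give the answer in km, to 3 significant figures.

t_tx = L/R = 48000/1400000000 = 3.42857e-05 s.
Distance = s × t_tx = 200000000 × 3.42857e-05 = 6.86 km.

6.86 km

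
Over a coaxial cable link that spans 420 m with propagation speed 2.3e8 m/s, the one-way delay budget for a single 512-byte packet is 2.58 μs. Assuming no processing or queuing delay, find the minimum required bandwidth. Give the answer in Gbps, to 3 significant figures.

5.43 Gbps

L = 4096 bits.
Propagation delay = 420 / 2.3e+08 = 1.82609 μs.
Transmission budget = 2.58 − 1.82609 = 0.753913 μs.
R ≥ L / t_tx = 4096 bits / 7.53913e-07 s = 5.43 Gbps.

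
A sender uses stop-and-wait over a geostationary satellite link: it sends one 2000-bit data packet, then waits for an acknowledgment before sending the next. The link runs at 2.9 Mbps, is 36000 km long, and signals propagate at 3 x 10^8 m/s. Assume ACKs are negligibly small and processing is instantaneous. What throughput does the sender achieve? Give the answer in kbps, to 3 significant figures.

t_tx = L/R = 2000/2900000 = 0.000689655 s.
t_prop = 36000000/300000000 = 0.12 s; RTT = 0.24 s.
Cycle = t_tx + RTT = 0.24069 s.
Throughput = L / cycle = 2000 / 0.24069 = 8.31 kbps.

8.31 kbps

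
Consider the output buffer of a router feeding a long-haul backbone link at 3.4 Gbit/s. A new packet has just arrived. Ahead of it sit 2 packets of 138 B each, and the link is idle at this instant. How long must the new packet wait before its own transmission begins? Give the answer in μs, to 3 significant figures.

0.649 μs

Each queued packet: L/R = 1104/3400000000 = 0.324706 μs.
2 queued → 0.649412 μs.
Queuing delay = 0.649 μs.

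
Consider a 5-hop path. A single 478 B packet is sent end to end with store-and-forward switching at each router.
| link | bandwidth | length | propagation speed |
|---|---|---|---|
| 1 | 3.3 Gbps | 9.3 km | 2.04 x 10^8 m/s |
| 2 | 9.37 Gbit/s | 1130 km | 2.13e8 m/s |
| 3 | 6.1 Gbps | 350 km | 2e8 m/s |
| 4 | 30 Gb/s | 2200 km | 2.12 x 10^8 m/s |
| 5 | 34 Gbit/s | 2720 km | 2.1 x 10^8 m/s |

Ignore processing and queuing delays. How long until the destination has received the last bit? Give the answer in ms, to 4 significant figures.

30.43 ms

L = 478 × 8 = 3824 bits.
Transmission delays (L/R per hop): 0.00115879, 0.000408111, 0.000626885, 0.000127467, 0.000112471 ms; sum = 0.00243372 ms.
Propagation delays (d/s per hop): 0.0455882, 5.30516, 1.75, 10.3774, 12.9524 ms; sum = 30.4305 ms.
End-to-end = 30.43 ms.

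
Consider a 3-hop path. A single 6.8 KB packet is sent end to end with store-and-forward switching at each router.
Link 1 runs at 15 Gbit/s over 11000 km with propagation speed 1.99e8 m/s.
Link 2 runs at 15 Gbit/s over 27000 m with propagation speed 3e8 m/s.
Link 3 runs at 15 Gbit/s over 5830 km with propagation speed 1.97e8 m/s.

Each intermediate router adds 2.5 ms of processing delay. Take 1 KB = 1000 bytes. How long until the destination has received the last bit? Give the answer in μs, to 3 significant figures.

L = 54400 bits.
Transmission delay per hop = L/R = 54400/15000000000 = 3.62667 μs; 3 hops → 10.88 μs.
Propagation delays (d/s per hop): 55276.4, 90, 29593.9 μs; sum = 84960.3 μs.
Processing at 2 router(s): 2 × 2.5 ms = 5000 μs.
End-to-end = 90000 μs.

90000 μs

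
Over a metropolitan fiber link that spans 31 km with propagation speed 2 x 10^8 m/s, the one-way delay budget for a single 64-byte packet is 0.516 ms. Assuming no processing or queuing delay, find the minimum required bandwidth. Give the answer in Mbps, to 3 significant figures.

1.42 Mbps

L = 512 bits.
Propagation delay = 31000 / 200000000 = 0.155 ms.
Transmission budget = 0.516 − 0.155 = 0.361 ms.
R ≥ L / t_tx = 512 bits / 0.000361 s = 1.42 Mbps.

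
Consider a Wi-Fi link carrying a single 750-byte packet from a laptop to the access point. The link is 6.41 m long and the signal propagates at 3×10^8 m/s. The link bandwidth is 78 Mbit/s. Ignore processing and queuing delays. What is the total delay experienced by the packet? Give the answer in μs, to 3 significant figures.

76.9 μs

L = 750 × 8 = 6000 bits.
Transmission delay = L/R = 6000 / 78000000 = 76.9231 μs.
Propagation delay = d/s = 6.41 m / 300000000 m/s = 0.0213667 μs.
Total = 76.9 μs.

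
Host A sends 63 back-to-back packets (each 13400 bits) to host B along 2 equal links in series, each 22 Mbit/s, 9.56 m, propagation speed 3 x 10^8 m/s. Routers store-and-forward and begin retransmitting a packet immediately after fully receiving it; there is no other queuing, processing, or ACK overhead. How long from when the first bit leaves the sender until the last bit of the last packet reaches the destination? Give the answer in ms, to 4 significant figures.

Per-hop transmission t_tx = L/R = 13400/22000000 = 0.609091 ms.
Per-hop propagation t_prop = 9.56/300000000 = 3.18667e-05 ms.
Pipeline fill: first packet needs 2·t_tx to clear all hops; remaining 62 packets each add one t_tx.
Total = (2+63-1)·t_tx + 2·t_prop = 64·0.609091 + 2·3.18667e-05 = 38.98 ms.

38.98 ms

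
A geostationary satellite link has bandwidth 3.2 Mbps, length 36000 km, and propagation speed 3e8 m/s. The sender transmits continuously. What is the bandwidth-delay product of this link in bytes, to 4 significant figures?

Propagation delay = 36000000 / 300000000 = 0.12 s.
BDP = R × t_prop = 3200000 × 0.12 = 384000 bits.
In bytes: 384000/8 = 48000 bytes.

48000 bytes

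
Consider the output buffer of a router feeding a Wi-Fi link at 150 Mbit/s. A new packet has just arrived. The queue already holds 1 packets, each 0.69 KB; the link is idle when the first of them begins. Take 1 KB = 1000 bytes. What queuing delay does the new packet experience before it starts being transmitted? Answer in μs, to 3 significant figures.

36.8 μs

Each queued packet: L/R = 5520/150000000 = 36.8 μs.
1 queued → 36.8 μs.
Queuing delay = 36.8 μs.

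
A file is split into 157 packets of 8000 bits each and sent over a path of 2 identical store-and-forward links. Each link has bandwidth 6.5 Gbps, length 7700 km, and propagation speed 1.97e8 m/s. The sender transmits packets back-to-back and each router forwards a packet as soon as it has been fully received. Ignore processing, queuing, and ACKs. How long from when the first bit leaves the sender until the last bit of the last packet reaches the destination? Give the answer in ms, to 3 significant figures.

Per-hop transmission t_tx = L/R = 8000/6500000000 = 0.00123077 ms.
Per-hop propagation t_prop = 7700000/197000000 = 39.0863 ms.
Pipeline fill: first packet needs 2·t_tx to clear all hops; remaining 156 packets each add one t_tx.
Total = (2+157-1)·t_tx + 2·t_prop = 158·0.00123077 + 2·39.0863 = 78.4 ms.

78.4 ms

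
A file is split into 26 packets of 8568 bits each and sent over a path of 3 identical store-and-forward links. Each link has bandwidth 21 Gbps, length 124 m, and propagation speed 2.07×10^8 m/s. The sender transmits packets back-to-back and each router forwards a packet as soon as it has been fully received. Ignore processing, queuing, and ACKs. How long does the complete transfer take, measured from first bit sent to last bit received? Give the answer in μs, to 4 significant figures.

13.22 μs

Per-hop transmission t_tx = L/R = 8568/21000000000 = 0.408 μs.
Per-hop propagation t_prop = 124/2.07e+08 = 0.599034 μs.
Pipeline fill: first packet needs 3·t_tx to clear all hops; remaining 25 packets each add one t_tx.
Total = (3+26-1)·t_tx + 3·t_prop = 28·0.408 + 3·0.599034 = 13.22 μs.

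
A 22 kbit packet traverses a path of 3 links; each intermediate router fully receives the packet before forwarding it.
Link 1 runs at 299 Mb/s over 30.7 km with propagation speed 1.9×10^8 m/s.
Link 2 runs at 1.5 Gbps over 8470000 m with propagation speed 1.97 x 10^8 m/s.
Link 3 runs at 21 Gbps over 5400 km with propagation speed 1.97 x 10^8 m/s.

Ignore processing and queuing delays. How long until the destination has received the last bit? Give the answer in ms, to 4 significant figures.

L = 22000 bits.
Transmission delays (L/R per hop): 0.0735786, 0.0146667, 0.00104762 ms; sum = 0.0892929 ms.
Propagation delays (d/s per hop): 0.161579, 42.9949, 27.4112 ms; sum = 70.5677 ms.
End-to-end = 70.66 ms.

70.66 ms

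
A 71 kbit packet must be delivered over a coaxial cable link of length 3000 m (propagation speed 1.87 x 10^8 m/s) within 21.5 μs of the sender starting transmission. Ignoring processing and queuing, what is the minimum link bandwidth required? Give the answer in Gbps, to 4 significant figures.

13.01 Gbps

Propagation delay = 3000 / 187000000 = 16.0428 μs.
Transmission budget = 21.5 − 16.0428 = 5.45722 μs.
R ≥ L / t_tx = 71000 bits / 5.45722e-06 s = 13.01 Gbps.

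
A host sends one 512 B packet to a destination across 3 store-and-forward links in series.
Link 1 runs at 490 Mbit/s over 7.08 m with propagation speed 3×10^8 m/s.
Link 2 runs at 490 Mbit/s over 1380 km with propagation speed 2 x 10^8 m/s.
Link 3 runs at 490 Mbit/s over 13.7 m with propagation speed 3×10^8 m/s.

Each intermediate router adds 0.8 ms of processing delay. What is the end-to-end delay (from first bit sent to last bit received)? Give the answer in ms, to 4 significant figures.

8.525 ms

L = 512 × 8 = 4096 bits.
Transmission delay per hop = L/R = 4096/490000000 = 0.00835918 ms; 3 hops → 0.0250776 ms.
Propagation delays (d/s per hop): 2.36e-05, 6.9, 4.56667e-05 ms; sum = 6.90007 ms.
Processing at 2 router(s): 2 × 0.8 ms = 1.6 ms.
End-to-end = 8.525 ms.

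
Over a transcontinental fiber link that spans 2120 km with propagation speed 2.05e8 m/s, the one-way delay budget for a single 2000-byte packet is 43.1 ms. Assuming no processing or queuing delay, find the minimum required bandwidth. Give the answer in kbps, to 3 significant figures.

488 kbps

L = 16000 bits.
Propagation delay = 2120000 / 2.05e+08 = 10.3415 ms.
Transmission budget = 43.1 − 10.3415 = 32.7585 ms.
R ≥ L / t_tx = 16000 bits / 0.0327585 s = 488 kbps.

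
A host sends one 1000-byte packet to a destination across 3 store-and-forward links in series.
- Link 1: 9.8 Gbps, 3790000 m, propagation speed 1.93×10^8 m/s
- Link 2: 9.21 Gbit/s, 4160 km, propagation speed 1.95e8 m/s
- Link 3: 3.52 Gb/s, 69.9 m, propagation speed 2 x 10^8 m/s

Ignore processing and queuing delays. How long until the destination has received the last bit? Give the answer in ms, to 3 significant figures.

L = 1000 × 8 = 8000 bits.
Transmission delays (L/R per hop): 0.000816327, 0.000868621, 0.00227273 ms; sum = 0.00395767 ms.
Propagation delays (d/s per hop): 19.6373, 21.3333, 0.0003495 ms; sum = 40.971 ms.
End-to-end = 41.0 ms.

41.0 ms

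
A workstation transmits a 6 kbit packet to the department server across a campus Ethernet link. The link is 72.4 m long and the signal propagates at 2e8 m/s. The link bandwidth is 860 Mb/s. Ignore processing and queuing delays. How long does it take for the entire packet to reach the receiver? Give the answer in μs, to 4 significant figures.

7.339 μs

L = 6000 bits.
Transmission delay = L/R = 6000 / 860000000 = 6.97674 μs.
Propagation delay = d/s = 72.4 m / 200000000 m/s = 0.362 μs.
Total = 7.339 μs.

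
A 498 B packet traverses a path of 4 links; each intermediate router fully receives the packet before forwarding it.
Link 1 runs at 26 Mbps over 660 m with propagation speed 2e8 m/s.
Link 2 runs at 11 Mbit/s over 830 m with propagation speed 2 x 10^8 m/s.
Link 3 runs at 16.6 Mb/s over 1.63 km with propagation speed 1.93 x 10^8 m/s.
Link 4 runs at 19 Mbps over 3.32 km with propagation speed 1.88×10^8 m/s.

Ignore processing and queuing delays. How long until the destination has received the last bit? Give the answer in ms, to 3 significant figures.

0.999 ms

L = 498 × 8 = 3984 bits.
Transmission delays (L/R per hop): 0.153231, 0.362182, 0.24, 0.209684 ms; sum = 0.965097 ms.
Propagation delays (d/s per hop): 0.0033, 0.00415, 0.0084456, 0.0176596 ms; sum = 0.0335552 ms.
End-to-end = 0.999 ms.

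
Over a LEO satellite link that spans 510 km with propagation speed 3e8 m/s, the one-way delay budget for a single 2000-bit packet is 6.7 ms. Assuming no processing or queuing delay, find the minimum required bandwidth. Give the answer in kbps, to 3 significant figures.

Propagation delay = 510000 / 300000000 = 1.7 ms.
Transmission budget = 6.7 − 1.7 = 5 ms.
R ≥ L / t_tx = 2000 bits / 0.005 s = 400 kbps.

400 kbps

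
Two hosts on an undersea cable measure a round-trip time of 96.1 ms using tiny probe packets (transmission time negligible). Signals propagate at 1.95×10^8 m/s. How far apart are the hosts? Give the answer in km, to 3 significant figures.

9370 km

One-way propagation = RTT/2 = 48.05 ms.
d = s × t = 195000000 × 0.04805 = 9370 km.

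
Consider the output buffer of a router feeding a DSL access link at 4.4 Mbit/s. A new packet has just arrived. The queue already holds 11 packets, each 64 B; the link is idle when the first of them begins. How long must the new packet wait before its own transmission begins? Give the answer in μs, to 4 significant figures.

1280 μs

Each queued packet: L/R = 512/4400000 = 116.364 μs.
11 queued → 1280 μs.
Queuing delay = 1280 μs.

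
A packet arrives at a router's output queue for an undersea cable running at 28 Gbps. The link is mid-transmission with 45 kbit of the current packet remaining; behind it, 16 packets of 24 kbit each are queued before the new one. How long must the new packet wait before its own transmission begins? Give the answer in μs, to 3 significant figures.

15.3 μs

Each queued packet: L/R = 24000/28000000000 = 0.857143 μs.
16 queued → 13.7143 μs.
Plus remaining 45000 bits of current packet: 1.60714 μs.
Queuing delay = 15.3 μs.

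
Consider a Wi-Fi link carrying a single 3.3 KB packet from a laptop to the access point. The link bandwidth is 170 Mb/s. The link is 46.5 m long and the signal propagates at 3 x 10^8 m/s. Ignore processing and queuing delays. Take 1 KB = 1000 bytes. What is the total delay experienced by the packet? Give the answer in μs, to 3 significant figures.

L = 26400 bits.
Transmission delay = L/R = 26400 / 170000000 = 155.294 μs.
Propagation delay = d/s = 46.5 m / 300000000 m/s = 0.155 μs.
Total = 155 μs.

155 μs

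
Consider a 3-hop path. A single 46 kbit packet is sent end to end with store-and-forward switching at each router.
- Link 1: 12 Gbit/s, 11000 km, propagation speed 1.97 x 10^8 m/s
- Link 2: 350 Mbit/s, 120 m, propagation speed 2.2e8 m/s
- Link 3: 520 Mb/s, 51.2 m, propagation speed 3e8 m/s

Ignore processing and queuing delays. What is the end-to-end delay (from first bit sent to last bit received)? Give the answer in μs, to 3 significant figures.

L = 46000 bits.
Transmission delays (L/R per hop): 3.83333, 131.429, 88.4615 μs; sum = 223.723 μs.
Propagation delays (d/s per hop): 55837.6, 0.545455, 0.170667 μs; sum = 55838.3 μs.
End-to-end = 56100 μs.

56100 μs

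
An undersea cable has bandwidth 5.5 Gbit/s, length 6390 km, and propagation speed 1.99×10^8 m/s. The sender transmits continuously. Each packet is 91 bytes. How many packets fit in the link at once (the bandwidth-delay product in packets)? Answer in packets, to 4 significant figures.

Propagation delay = 6390000 / 199000000 = 0.0321106 s.
BDP = R × t_prop = 5500000000 × 0.0321106 = 176608000 bits.
In packets of 728 bits: 242600 packets.

242600 packets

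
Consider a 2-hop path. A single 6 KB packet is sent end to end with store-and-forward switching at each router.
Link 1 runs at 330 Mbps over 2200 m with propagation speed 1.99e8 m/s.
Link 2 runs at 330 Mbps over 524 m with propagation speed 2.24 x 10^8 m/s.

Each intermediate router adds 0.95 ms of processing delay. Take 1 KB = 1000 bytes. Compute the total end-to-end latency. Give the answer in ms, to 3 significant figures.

1.25 ms

L = 48000 bits.
Transmission delay per hop = L/R = 48000/330000000 = 0.145455 ms; 2 hops → 0.290909 ms.
Propagation delays (d/s per hop): 0.0110553, 0.00233929 ms; sum = 0.0133946 ms.
Processing at 1 router(s): 1 × 0.95 ms = 0.95 ms.
End-to-end = 1.25 ms.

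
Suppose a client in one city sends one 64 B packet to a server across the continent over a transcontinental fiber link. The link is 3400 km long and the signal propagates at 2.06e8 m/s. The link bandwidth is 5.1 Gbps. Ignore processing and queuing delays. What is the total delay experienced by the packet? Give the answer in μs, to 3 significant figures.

16500 μs

L = 64 × 8 = 512 bits.
Transmission delay = L/R = 512 / 5100000000 = 0.100392 μs.
Propagation delay = d/s = 3400000 m / 206000000 m/s = 16504.9 μs.
Total = 16500 μs.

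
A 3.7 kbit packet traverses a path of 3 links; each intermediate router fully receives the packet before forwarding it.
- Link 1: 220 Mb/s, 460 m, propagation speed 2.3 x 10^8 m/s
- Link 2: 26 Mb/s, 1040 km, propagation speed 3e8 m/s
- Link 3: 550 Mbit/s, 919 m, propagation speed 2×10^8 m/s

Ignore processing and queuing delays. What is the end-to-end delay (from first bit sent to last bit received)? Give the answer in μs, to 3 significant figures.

3640 μs

L = 3700 bits.
Transmission delays (L/R per hop): 16.8182, 142.308, 6.72727 μs; sum = 165.853 μs.
Propagation delays (d/s per hop): 2, 3466.67, 4.595 μs; sum = 3473.26 μs.
End-to-end = 3640 μs.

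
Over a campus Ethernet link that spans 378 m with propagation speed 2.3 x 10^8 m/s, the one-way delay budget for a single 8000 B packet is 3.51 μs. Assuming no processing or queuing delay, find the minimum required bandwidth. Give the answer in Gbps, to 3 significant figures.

L = 64000 bits.
Propagation delay = 378 / 2.3e+08 = 1.64348 μs.
Transmission budget = 3.51 − 1.64348 = 1.86652 μs.
R ≥ L / t_tx = 64000 bits / 1.86652e-06 s = 34.3 Gbps.

34.3 Gbps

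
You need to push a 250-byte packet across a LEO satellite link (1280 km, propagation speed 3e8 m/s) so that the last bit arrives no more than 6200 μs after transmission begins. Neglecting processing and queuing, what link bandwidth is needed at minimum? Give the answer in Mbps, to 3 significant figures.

L = 2000 bits.
Propagation delay = 1280000 / 300000000 = 4266.67 μs.
Transmission budget = 6200 − 4266.67 = 1933.33 μs.
R ≥ L / t_tx = 2000 bits / 0.00193333 s = 1.03 Mbps.

1.03 Mbps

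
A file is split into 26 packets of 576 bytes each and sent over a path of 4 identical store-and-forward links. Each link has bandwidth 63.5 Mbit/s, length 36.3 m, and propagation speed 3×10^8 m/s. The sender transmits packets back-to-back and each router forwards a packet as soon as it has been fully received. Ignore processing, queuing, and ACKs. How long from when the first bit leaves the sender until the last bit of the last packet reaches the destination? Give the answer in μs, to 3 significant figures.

Per-hop transmission t_tx = L/R = 4608/63500000 = 72.5669 μs.
Per-hop propagation t_prop = 36.3/300000000 = 0.121 μs.
Pipeline fill: first packet needs 4·t_tx to clear all hops; remaining 25 packets each add one t_tx.
Total = (4+26-1)·t_tx + 4·t_prop = 29·72.5669 + 4·0.121 = 2100 μs.

2100 μs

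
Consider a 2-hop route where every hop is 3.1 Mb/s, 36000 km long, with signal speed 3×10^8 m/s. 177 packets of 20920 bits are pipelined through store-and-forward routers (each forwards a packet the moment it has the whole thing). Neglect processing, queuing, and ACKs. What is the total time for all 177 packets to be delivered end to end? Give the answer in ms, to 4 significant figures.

Per-hop transmission t_tx = L/R = 20920/3100000 = 6.74839 ms.
Per-hop propagation t_prop = 36000000/300000000 = 120 ms.
Pipeline fill: first packet needs 2·t_tx to clear all hops; remaining 176 packets each add one t_tx.
Total = (2+177-1)·t_tx + 2·t_prop = 178·6.74839 + 2·120 = 1441 ms.

1441 ms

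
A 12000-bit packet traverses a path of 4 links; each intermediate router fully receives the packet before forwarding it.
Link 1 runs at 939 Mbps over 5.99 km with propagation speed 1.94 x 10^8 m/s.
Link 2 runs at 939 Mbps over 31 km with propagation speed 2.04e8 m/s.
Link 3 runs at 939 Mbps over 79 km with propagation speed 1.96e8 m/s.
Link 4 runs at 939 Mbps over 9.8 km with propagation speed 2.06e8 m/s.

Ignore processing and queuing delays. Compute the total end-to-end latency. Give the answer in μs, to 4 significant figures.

Transmission delay per hop = L/R = 12000/939000000 = 12.7796 μs; 4 hops → 51.1182 μs.
Propagation delays (d/s per hop): 30.8763, 151.961, 403.061, 47.5728 μs; sum = 633.471 μs.
End-to-end = 684.6 μs.

684.6 μs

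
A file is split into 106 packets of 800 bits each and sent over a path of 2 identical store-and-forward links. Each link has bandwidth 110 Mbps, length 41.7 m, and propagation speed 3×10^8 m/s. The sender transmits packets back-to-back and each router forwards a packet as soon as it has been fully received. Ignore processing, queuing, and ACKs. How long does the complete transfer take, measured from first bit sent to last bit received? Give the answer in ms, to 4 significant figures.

0.7785 ms

Per-hop transmission t_tx = L/R = 800/110000000 = 0.00727273 ms.
Per-hop propagation t_prop = 41.7/300000000 = 0.000139 ms.
Pipeline fill: first packet needs 2·t_tx to clear all hops; remaining 105 packets each add one t_tx.
Total = (2+106-1)·t_tx + 2·t_prop = 107·0.00727273 + 2·0.000139 = 0.7785 ms.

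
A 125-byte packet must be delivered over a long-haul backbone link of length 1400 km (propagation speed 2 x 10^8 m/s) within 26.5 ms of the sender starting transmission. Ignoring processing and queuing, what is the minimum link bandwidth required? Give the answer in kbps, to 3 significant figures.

51.3 kbps

L = 1000 bits.
Propagation delay = 1400000 / 200000000 = 7 ms.
Transmission budget = 26.5 − 7 = 19.5 ms.
R ≥ L / t_tx = 1000 bits / 0.0195 s = 51.3 kbps.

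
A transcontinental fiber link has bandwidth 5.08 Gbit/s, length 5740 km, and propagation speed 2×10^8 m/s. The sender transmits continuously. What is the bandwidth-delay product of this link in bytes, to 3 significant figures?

Propagation delay = 5740000 / 200000000 = 0.0287 s.
BDP = R × t_prop = 5080000000 × 0.0287 = 145796000 bits.
In bytes: 145796000/8 = 18200000 bytes.

18200000 bytes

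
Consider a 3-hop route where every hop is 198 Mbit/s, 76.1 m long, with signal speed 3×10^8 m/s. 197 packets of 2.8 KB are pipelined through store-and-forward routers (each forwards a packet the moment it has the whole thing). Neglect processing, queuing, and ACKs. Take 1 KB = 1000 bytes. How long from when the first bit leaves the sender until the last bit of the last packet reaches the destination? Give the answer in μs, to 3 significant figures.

Per-hop transmission t_tx = L/R = 22400/198000000 = 113.131 μs.
Per-hop propagation t_prop = 76.1/300000000 = 0.253667 μs.
Pipeline fill: first packet needs 3·t_tx to clear all hops; remaining 196 packets each add one t_tx.
Total = (3+197-1)·t_tx + 3·t_prop = 199·113.131 + 3·0.253667 = 22500 μs.

22500 μs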